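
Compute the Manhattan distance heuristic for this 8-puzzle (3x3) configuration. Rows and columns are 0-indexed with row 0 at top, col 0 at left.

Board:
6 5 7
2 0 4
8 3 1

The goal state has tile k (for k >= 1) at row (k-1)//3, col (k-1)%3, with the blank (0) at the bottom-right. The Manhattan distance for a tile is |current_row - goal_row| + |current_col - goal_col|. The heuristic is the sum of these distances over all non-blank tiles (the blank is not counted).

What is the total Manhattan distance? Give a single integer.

Answer: 20

Derivation:
Tile 6: at (0,0), goal (1,2), distance |0-1|+|0-2| = 3
Tile 5: at (0,1), goal (1,1), distance |0-1|+|1-1| = 1
Tile 7: at (0,2), goal (2,0), distance |0-2|+|2-0| = 4
Tile 2: at (1,0), goal (0,1), distance |1-0|+|0-1| = 2
Tile 4: at (1,2), goal (1,0), distance |1-1|+|2-0| = 2
Tile 8: at (2,0), goal (2,1), distance |2-2|+|0-1| = 1
Tile 3: at (2,1), goal (0,2), distance |2-0|+|1-2| = 3
Tile 1: at (2,2), goal (0,0), distance |2-0|+|2-0| = 4
Sum: 3 + 1 + 4 + 2 + 2 + 1 + 3 + 4 = 20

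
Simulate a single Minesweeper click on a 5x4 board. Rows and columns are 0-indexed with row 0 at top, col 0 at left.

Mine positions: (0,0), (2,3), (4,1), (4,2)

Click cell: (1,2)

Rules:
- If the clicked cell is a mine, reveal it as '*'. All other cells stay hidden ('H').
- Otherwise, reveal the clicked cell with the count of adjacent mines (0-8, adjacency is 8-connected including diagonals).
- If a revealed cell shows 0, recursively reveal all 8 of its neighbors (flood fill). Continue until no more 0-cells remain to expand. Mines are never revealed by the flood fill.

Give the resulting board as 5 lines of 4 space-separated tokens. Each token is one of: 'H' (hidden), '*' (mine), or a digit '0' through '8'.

H H H H
H H 1 H
H H H H
H H H H
H H H H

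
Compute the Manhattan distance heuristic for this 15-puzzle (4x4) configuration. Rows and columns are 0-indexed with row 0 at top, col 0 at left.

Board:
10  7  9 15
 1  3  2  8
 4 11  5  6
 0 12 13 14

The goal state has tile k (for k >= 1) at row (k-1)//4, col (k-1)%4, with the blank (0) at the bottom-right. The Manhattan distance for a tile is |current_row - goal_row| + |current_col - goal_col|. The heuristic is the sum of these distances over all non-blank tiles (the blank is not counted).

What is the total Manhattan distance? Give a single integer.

Tile 10: (0,0)->(2,1) = 3
Tile 7: (0,1)->(1,2) = 2
Tile 9: (0,2)->(2,0) = 4
Tile 15: (0,3)->(3,2) = 4
Tile 1: (1,0)->(0,0) = 1
Tile 3: (1,1)->(0,2) = 2
Tile 2: (1,2)->(0,1) = 2
Tile 8: (1,3)->(1,3) = 0
Tile 4: (2,0)->(0,3) = 5
Tile 11: (2,1)->(2,2) = 1
Tile 5: (2,2)->(1,0) = 3
Tile 6: (2,3)->(1,1) = 3
Tile 12: (3,1)->(2,3) = 3
Tile 13: (3,2)->(3,0) = 2
Tile 14: (3,3)->(3,1) = 2
Sum: 3 + 2 + 4 + 4 + 1 + 2 + 2 + 0 + 5 + 1 + 3 + 3 + 3 + 2 + 2 = 37

Answer: 37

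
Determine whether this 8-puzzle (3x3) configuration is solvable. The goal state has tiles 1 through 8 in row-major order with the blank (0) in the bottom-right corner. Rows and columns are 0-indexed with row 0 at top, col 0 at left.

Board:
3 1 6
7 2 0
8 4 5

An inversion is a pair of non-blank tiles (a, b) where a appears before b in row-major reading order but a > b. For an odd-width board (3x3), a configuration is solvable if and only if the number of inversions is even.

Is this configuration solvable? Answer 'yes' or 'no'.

Inversions (pairs i<j in row-major order where tile[i] > tile[j] > 0): 10
10 is even, so the puzzle is solvable.

Answer: yes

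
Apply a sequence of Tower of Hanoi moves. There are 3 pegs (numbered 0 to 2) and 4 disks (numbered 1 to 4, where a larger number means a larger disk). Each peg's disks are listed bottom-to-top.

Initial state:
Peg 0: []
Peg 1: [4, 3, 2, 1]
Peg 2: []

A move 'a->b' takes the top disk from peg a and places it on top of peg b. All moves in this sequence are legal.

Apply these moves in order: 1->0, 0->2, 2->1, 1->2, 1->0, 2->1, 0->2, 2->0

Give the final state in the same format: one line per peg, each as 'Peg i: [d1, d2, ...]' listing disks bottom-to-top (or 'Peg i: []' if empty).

After move 1 (1->0):
Peg 0: [1]
Peg 1: [4, 3, 2]
Peg 2: []

After move 2 (0->2):
Peg 0: []
Peg 1: [4, 3, 2]
Peg 2: [1]

After move 3 (2->1):
Peg 0: []
Peg 1: [4, 3, 2, 1]
Peg 2: []

After move 4 (1->2):
Peg 0: []
Peg 1: [4, 3, 2]
Peg 2: [1]

After move 5 (1->0):
Peg 0: [2]
Peg 1: [4, 3]
Peg 2: [1]

After move 6 (2->1):
Peg 0: [2]
Peg 1: [4, 3, 1]
Peg 2: []

After move 7 (0->2):
Peg 0: []
Peg 1: [4, 3, 1]
Peg 2: [2]

After move 8 (2->0):
Peg 0: [2]
Peg 1: [4, 3, 1]
Peg 2: []

Answer: Peg 0: [2]
Peg 1: [4, 3, 1]
Peg 2: []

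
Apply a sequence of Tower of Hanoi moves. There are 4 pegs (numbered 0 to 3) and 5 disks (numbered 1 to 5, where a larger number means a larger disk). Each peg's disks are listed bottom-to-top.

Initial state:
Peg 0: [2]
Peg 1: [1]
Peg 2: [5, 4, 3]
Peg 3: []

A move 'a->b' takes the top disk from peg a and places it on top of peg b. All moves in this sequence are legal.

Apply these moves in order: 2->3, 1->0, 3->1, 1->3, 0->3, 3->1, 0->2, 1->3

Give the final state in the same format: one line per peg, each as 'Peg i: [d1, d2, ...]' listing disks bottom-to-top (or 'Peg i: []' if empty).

After move 1 (2->3):
Peg 0: [2]
Peg 1: [1]
Peg 2: [5, 4]
Peg 3: [3]

After move 2 (1->0):
Peg 0: [2, 1]
Peg 1: []
Peg 2: [5, 4]
Peg 3: [3]

After move 3 (3->1):
Peg 0: [2, 1]
Peg 1: [3]
Peg 2: [5, 4]
Peg 3: []

After move 4 (1->3):
Peg 0: [2, 1]
Peg 1: []
Peg 2: [5, 4]
Peg 3: [3]

After move 5 (0->3):
Peg 0: [2]
Peg 1: []
Peg 2: [5, 4]
Peg 3: [3, 1]

After move 6 (3->1):
Peg 0: [2]
Peg 1: [1]
Peg 2: [5, 4]
Peg 3: [3]

After move 7 (0->2):
Peg 0: []
Peg 1: [1]
Peg 2: [5, 4, 2]
Peg 3: [3]

After move 8 (1->3):
Peg 0: []
Peg 1: []
Peg 2: [5, 4, 2]
Peg 3: [3, 1]

Answer: Peg 0: []
Peg 1: []
Peg 2: [5, 4, 2]
Peg 3: [3, 1]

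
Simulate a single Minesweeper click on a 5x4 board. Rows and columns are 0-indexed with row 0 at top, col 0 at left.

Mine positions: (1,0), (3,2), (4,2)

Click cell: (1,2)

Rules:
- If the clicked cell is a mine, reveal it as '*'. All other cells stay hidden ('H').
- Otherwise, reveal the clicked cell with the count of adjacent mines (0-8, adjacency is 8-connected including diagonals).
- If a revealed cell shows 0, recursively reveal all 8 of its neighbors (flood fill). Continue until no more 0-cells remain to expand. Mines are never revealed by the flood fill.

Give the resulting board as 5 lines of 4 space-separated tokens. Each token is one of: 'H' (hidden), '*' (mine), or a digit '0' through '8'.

H 1 0 0
H 1 0 0
H 2 1 1
H H H H
H H H H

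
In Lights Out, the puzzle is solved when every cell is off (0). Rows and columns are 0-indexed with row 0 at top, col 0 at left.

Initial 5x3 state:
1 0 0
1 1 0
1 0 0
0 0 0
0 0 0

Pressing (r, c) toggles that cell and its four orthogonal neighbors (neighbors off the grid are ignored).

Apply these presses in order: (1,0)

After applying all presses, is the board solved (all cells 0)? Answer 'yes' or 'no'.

After press 1 at (1,0):
0 0 0
0 0 0
0 0 0
0 0 0
0 0 0

Lights still on: 0

Answer: yes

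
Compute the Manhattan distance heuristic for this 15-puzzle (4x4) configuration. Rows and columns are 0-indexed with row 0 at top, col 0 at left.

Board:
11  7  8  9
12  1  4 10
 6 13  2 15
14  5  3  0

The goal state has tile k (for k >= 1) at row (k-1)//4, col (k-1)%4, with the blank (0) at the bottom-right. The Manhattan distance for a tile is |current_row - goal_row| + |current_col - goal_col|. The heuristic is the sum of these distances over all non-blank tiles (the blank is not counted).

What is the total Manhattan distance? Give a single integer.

Tile 11: at (0,0), goal (2,2), distance |0-2|+|0-2| = 4
Tile 7: at (0,1), goal (1,2), distance |0-1|+|1-2| = 2
Tile 8: at (0,2), goal (1,3), distance |0-1|+|2-3| = 2
Tile 9: at (0,3), goal (2,0), distance |0-2|+|3-0| = 5
Tile 12: at (1,0), goal (2,3), distance |1-2|+|0-3| = 4
Tile 1: at (1,1), goal (0,0), distance |1-0|+|1-0| = 2
Tile 4: at (1,2), goal (0,3), distance |1-0|+|2-3| = 2
Tile 10: at (1,3), goal (2,1), distance |1-2|+|3-1| = 3
Tile 6: at (2,0), goal (1,1), distance |2-1|+|0-1| = 2
Tile 13: at (2,1), goal (3,0), distance |2-3|+|1-0| = 2
Tile 2: at (2,2), goal (0,1), distance |2-0|+|2-1| = 3
Tile 15: at (2,3), goal (3,2), distance |2-3|+|3-2| = 2
Tile 14: at (3,0), goal (3,1), distance |3-3|+|0-1| = 1
Tile 5: at (3,1), goal (1,0), distance |3-1|+|1-0| = 3
Tile 3: at (3,2), goal (0,2), distance |3-0|+|2-2| = 3
Sum: 4 + 2 + 2 + 5 + 4 + 2 + 2 + 3 + 2 + 2 + 3 + 2 + 1 + 3 + 3 = 40

Answer: 40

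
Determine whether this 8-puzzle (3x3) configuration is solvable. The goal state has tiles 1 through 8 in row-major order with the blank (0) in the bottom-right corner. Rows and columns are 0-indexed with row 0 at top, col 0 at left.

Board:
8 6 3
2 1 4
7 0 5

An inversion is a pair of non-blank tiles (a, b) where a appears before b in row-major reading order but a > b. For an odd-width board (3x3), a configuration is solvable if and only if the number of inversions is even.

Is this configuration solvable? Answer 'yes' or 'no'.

Inversions (pairs i<j in row-major order where tile[i] > tile[j] > 0): 16
16 is even, so the puzzle is solvable.

Answer: yes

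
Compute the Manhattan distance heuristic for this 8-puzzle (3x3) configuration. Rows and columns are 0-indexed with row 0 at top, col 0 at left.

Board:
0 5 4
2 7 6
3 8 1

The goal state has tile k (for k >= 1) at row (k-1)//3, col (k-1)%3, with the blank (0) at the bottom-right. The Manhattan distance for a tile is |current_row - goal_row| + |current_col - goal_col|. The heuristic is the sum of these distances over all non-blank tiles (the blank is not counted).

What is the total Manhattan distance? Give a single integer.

Answer: 16

Derivation:
Tile 5: at (0,1), goal (1,1), distance |0-1|+|1-1| = 1
Tile 4: at (0,2), goal (1,0), distance |0-1|+|2-0| = 3
Tile 2: at (1,0), goal (0,1), distance |1-0|+|0-1| = 2
Tile 7: at (1,1), goal (2,0), distance |1-2|+|1-0| = 2
Tile 6: at (1,2), goal (1,2), distance |1-1|+|2-2| = 0
Tile 3: at (2,0), goal (0,2), distance |2-0|+|0-2| = 4
Tile 8: at (2,1), goal (2,1), distance |2-2|+|1-1| = 0
Tile 1: at (2,2), goal (0,0), distance |2-0|+|2-0| = 4
Sum: 1 + 3 + 2 + 2 + 0 + 4 + 0 + 4 = 16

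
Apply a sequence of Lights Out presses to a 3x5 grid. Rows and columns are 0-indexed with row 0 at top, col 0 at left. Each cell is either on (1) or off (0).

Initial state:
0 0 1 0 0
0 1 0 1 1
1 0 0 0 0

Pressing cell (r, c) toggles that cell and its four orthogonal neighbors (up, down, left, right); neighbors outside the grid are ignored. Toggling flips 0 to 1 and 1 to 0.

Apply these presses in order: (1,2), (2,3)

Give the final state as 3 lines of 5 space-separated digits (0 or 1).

After press 1 at (1,2):
0 0 0 0 0
0 0 1 0 1
1 0 1 0 0

After press 2 at (2,3):
0 0 0 0 0
0 0 1 1 1
1 0 0 1 1

Answer: 0 0 0 0 0
0 0 1 1 1
1 0 0 1 1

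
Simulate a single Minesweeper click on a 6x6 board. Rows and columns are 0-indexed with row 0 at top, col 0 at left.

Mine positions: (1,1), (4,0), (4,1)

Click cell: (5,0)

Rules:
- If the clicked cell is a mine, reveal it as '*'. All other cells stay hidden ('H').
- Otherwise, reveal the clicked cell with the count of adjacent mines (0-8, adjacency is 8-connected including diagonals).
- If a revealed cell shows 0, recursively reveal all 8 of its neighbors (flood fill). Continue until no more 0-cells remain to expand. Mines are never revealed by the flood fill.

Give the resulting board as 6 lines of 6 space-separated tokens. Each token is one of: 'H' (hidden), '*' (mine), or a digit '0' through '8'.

H H H H H H
H H H H H H
H H H H H H
H H H H H H
H H H H H H
2 H H H H H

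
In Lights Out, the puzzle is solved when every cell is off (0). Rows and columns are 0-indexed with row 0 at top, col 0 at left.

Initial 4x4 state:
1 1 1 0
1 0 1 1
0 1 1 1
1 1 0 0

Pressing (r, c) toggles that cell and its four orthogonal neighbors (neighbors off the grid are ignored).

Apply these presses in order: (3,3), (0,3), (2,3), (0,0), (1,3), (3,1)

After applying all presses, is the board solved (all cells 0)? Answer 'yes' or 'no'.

Answer: yes

Derivation:
After press 1 at (3,3):
1 1 1 0
1 0 1 1
0 1 1 0
1 1 1 1

After press 2 at (0,3):
1 1 0 1
1 0 1 0
0 1 1 0
1 1 1 1

After press 3 at (2,3):
1 1 0 1
1 0 1 1
0 1 0 1
1 1 1 0

After press 4 at (0,0):
0 0 0 1
0 0 1 1
0 1 0 1
1 1 1 0

After press 5 at (1,3):
0 0 0 0
0 0 0 0
0 1 0 0
1 1 1 0

After press 6 at (3,1):
0 0 0 0
0 0 0 0
0 0 0 0
0 0 0 0

Lights still on: 0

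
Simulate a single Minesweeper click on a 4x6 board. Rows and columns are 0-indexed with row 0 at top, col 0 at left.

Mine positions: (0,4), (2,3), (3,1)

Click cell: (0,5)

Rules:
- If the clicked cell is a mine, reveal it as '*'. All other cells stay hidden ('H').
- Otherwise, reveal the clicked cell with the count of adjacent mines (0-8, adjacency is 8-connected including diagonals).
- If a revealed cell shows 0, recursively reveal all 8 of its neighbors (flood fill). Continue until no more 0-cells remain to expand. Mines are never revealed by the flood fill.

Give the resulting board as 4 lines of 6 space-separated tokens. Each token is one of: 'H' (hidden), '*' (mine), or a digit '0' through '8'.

H H H H H 1
H H H H H H
H H H H H H
H H H H H H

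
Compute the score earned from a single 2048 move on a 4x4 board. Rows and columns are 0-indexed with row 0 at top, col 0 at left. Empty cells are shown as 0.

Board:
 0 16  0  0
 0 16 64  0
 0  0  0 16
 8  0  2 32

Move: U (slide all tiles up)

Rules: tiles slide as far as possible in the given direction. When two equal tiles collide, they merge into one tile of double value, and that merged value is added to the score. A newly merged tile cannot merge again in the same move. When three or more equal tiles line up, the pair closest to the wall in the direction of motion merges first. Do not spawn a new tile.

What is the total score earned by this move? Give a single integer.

Answer: 32

Derivation:
Slide up:
col 0: [0, 0, 0, 8] -> [8, 0, 0, 0]  score +0 (running 0)
col 1: [16, 16, 0, 0] -> [32, 0, 0, 0]  score +32 (running 32)
col 2: [0, 64, 0, 2] -> [64, 2, 0, 0]  score +0 (running 32)
col 3: [0, 0, 16, 32] -> [16, 32, 0, 0]  score +0 (running 32)
Board after move:
 8 32 64 16
 0  0  2 32
 0  0  0  0
 0  0  0  0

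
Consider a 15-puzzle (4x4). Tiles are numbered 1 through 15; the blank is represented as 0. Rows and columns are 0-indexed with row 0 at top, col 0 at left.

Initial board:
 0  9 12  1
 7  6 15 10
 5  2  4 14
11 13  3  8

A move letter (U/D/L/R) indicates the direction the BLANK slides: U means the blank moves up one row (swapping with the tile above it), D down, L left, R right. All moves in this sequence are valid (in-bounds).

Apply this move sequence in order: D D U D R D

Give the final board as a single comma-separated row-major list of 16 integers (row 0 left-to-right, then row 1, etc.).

After move 1 (D):
 7  9 12  1
 0  6 15 10
 5  2  4 14
11 13  3  8

After move 2 (D):
 7  9 12  1
 5  6 15 10
 0  2  4 14
11 13  3  8

After move 3 (U):
 7  9 12  1
 0  6 15 10
 5  2  4 14
11 13  3  8

After move 4 (D):
 7  9 12  1
 5  6 15 10
 0  2  4 14
11 13  3  8

After move 5 (R):
 7  9 12  1
 5  6 15 10
 2  0  4 14
11 13  3  8

After move 6 (D):
 7  9 12  1
 5  6 15 10
 2 13  4 14
11  0  3  8

Answer: 7, 9, 12, 1, 5, 6, 15, 10, 2, 13, 4, 14, 11, 0, 3, 8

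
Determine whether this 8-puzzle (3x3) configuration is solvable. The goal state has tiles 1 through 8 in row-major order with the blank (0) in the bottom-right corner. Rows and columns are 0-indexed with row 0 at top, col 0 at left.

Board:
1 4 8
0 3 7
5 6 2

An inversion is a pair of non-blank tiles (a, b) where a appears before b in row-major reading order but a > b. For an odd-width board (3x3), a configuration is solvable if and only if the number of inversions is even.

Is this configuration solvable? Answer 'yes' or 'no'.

Answer: no

Derivation:
Inversions (pairs i<j in row-major order where tile[i] > tile[j] > 0): 13
13 is odd, so the puzzle is not solvable.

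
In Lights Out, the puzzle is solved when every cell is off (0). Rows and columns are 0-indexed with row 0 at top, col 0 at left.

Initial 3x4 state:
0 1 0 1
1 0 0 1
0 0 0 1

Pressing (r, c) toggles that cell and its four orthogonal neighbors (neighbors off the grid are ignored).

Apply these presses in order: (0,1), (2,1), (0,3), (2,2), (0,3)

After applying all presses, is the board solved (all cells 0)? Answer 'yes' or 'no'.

Answer: no

Derivation:
After press 1 at (0,1):
1 0 1 1
1 1 0 1
0 0 0 1

After press 2 at (2,1):
1 0 1 1
1 0 0 1
1 1 1 1

After press 3 at (0,3):
1 0 0 0
1 0 0 0
1 1 1 1

After press 4 at (2,2):
1 0 0 0
1 0 1 0
1 0 0 0

After press 5 at (0,3):
1 0 1 1
1 0 1 1
1 0 0 0

Lights still on: 7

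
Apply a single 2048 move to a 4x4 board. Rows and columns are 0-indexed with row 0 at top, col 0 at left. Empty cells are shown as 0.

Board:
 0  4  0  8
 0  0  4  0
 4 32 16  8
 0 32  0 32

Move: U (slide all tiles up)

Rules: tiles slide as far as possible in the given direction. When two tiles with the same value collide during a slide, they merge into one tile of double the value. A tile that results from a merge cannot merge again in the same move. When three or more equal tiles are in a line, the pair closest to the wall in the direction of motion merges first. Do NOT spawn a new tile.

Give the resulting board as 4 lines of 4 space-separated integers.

Answer:  4  4  4 16
 0 64 16 32
 0  0  0  0
 0  0  0  0

Derivation:
Slide up:
col 0: [0, 0, 4, 0] -> [4, 0, 0, 0]
col 1: [4, 0, 32, 32] -> [4, 64, 0, 0]
col 2: [0, 4, 16, 0] -> [4, 16, 0, 0]
col 3: [8, 0, 8, 32] -> [16, 32, 0, 0]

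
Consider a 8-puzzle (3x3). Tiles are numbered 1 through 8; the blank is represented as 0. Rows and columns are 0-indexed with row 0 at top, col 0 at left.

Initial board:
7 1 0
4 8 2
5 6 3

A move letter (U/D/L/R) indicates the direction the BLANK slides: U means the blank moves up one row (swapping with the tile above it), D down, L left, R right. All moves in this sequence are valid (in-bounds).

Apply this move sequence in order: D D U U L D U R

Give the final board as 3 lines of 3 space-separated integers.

After move 1 (D):
7 1 2
4 8 0
5 6 3

After move 2 (D):
7 1 2
4 8 3
5 6 0

After move 3 (U):
7 1 2
4 8 0
5 6 3

After move 4 (U):
7 1 0
4 8 2
5 6 3

After move 5 (L):
7 0 1
4 8 2
5 6 3

After move 6 (D):
7 8 1
4 0 2
5 6 3

After move 7 (U):
7 0 1
4 8 2
5 6 3

After move 8 (R):
7 1 0
4 8 2
5 6 3

Answer: 7 1 0
4 8 2
5 6 3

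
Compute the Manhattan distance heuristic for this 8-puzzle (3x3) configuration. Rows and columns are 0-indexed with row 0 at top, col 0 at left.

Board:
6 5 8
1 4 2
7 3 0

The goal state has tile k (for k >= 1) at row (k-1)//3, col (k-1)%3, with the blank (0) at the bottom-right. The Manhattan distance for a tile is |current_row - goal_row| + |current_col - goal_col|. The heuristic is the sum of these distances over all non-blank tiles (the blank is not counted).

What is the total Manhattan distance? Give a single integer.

Tile 6: (0,0)->(1,2) = 3
Tile 5: (0,1)->(1,1) = 1
Tile 8: (0,2)->(2,1) = 3
Tile 1: (1,0)->(0,0) = 1
Tile 4: (1,1)->(1,0) = 1
Tile 2: (1,2)->(0,1) = 2
Tile 7: (2,0)->(2,0) = 0
Tile 3: (2,1)->(0,2) = 3
Sum: 3 + 1 + 3 + 1 + 1 + 2 + 0 + 3 = 14

Answer: 14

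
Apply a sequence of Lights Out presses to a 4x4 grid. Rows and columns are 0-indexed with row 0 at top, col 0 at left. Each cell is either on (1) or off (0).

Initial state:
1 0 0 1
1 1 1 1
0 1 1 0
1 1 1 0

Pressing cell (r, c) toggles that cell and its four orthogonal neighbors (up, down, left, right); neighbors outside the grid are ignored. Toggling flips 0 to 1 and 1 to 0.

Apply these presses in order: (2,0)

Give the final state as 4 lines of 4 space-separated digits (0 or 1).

Answer: 1 0 0 1
0 1 1 1
1 0 1 0
0 1 1 0

Derivation:
After press 1 at (2,0):
1 0 0 1
0 1 1 1
1 0 1 0
0 1 1 0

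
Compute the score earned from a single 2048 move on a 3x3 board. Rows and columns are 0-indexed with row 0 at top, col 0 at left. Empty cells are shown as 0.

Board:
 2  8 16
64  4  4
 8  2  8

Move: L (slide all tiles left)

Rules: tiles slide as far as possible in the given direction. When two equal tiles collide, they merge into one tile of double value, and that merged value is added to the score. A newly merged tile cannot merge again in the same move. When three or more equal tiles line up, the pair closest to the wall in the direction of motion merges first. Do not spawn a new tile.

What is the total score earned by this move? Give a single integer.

Answer: 8

Derivation:
Slide left:
row 0: [2, 8, 16] -> [2, 8, 16]  score +0 (running 0)
row 1: [64, 4, 4] -> [64, 8, 0]  score +8 (running 8)
row 2: [8, 2, 8] -> [8, 2, 8]  score +0 (running 8)
Board after move:
 2  8 16
64  8  0
 8  2  8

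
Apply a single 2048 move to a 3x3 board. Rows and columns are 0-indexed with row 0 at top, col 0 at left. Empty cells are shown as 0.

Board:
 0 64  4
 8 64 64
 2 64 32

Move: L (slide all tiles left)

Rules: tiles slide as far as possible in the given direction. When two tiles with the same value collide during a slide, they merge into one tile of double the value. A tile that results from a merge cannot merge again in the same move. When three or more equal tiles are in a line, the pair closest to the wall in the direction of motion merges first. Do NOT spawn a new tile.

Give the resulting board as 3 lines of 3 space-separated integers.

Slide left:
row 0: [0, 64, 4] -> [64, 4, 0]
row 1: [8, 64, 64] -> [8, 128, 0]
row 2: [2, 64, 32] -> [2, 64, 32]

Answer:  64   4   0
  8 128   0
  2  64  32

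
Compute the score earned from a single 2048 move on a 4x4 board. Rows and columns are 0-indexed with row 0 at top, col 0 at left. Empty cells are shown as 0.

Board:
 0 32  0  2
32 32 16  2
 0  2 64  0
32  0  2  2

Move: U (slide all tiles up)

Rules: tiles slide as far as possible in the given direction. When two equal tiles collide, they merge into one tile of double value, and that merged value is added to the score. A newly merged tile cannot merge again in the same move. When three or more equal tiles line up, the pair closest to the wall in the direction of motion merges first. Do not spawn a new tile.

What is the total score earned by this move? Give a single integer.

Answer: 132

Derivation:
Slide up:
col 0: [0, 32, 0, 32] -> [64, 0, 0, 0]  score +64 (running 64)
col 1: [32, 32, 2, 0] -> [64, 2, 0, 0]  score +64 (running 128)
col 2: [0, 16, 64, 2] -> [16, 64, 2, 0]  score +0 (running 128)
col 3: [2, 2, 0, 2] -> [4, 2, 0, 0]  score +4 (running 132)
Board after move:
64 64 16  4
 0  2 64  2
 0  0  2  0
 0  0  0  0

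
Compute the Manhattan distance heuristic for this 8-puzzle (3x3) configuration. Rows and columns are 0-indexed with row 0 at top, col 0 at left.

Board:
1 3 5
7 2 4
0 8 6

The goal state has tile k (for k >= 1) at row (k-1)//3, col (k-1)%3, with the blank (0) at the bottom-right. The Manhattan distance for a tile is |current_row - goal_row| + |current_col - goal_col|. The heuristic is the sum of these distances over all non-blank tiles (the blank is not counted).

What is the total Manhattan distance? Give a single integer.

Answer: 8

Derivation:
Tile 1: at (0,0), goal (0,0), distance |0-0|+|0-0| = 0
Tile 3: at (0,1), goal (0,2), distance |0-0|+|1-2| = 1
Tile 5: at (0,2), goal (1,1), distance |0-1|+|2-1| = 2
Tile 7: at (1,0), goal (2,0), distance |1-2|+|0-0| = 1
Tile 2: at (1,1), goal (0,1), distance |1-0|+|1-1| = 1
Tile 4: at (1,2), goal (1,0), distance |1-1|+|2-0| = 2
Tile 8: at (2,1), goal (2,1), distance |2-2|+|1-1| = 0
Tile 6: at (2,2), goal (1,2), distance |2-1|+|2-2| = 1
Sum: 0 + 1 + 2 + 1 + 1 + 2 + 0 + 1 = 8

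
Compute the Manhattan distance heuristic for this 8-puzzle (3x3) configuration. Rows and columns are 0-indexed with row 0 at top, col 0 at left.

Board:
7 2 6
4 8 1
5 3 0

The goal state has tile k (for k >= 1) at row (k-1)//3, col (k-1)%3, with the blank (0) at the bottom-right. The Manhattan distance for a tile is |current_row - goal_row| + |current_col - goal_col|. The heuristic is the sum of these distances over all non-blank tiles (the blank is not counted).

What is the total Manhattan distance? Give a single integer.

Answer: 12

Derivation:
Tile 7: (0,0)->(2,0) = 2
Tile 2: (0,1)->(0,1) = 0
Tile 6: (0,2)->(1,2) = 1
Tile 4: (1,0)->(1,0) = 0
Tile 8: (1,1)->(2,1) = 1
Tile 1: (1,2)->(0,0) = 3
Tile 5: (2,0)->(1,1) = 2
Tile 3: (2,1)->(0,2) = 3
Sum: 2 + 0 + 1 + 0 + 1 + 3 + 2 + 3 = 12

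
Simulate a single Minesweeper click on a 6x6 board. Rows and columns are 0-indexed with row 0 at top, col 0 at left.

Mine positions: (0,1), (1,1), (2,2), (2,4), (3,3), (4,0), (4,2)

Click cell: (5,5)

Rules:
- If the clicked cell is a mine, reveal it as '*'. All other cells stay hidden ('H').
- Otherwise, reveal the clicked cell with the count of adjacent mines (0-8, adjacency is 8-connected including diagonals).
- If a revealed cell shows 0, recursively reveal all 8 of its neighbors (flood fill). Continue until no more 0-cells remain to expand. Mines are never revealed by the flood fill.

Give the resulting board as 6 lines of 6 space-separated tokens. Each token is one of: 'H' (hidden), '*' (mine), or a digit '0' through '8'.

H H H H H H
H H H H H H
H H H H H H
H H H H 2 1
H H H 2 1 0
H H H 1 0 0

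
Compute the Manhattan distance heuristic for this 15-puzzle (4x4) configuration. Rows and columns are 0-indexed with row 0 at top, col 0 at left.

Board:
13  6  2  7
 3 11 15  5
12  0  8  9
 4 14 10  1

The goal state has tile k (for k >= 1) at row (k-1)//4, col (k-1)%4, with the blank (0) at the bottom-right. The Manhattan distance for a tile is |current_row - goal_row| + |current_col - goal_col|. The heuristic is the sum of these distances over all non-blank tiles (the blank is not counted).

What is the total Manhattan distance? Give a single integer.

Answer: 39

Derivation:
Tile 13: (0,0)->(3,0) = 3
Tile 6: (0,1)->(1,1) = 1
Tile 2: (0,2)->(0,1) = 1
Tile 7: (0,3)->(1,2) = 2
Tile 3: (1,0)->(0,2) = 3
Tile 11: (1,1)->(2,2) = 2
Tile 15: (1,2)->(3,2) = 2
Tile 5: (1,3)->(1,0) = 3
Tile 12: (2,0)->(2,3) = 3
Tile 8: (2,2)->(1,3) = 2
Tile 9: (2,3)->(2,0) = 3
Tile 4: (3,0)->(0,3) = 6
Tile 14: (3,1)->(3,1) = 0
Tile 10: (3,2)->(2,1) = 2
Tile 1: (3,3)->(0,0) = 6
Sum: 3 + 1 + 1 + 2 + 3 + 2 + 2 + 3 + 3 + 2 + 3 + 6 + 0 + 2 + 6 = 39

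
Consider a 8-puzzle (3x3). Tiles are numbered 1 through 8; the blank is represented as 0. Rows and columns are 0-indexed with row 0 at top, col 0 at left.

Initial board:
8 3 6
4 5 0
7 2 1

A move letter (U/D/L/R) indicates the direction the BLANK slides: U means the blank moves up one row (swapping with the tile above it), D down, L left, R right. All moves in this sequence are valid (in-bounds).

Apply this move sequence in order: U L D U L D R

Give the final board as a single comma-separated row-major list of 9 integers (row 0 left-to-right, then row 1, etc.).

After move 1 (U):
8 3 0
4 5 6
7 2 1

After move 2 (L):
8 0 3
4 5 6
7 2 1

After move 3 (D):
8 5 3
4 0 6
7 2 1

After move 4 (U):
8 0 3
4 5 6
7 2 1

After move 5 (L):
0 8 3
4 5 6
7 2 1

After move 6 (D):
4 8 3
0 5 6
7 2 1

After move 7 (R):
4 8 3
5 0 6
7 2 1

Answer: 4, 8, 3, 5, 0, 6, 7, 2, 1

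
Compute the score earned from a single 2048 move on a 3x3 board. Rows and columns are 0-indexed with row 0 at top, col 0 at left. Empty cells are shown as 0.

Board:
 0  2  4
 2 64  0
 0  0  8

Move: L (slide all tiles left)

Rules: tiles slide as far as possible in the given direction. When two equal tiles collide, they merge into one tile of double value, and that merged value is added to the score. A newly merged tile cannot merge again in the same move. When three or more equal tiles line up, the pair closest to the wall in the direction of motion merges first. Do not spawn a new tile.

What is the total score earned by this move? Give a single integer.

Slide left:
row 0: [0, 2, 4] -> [2, 4, 0]  score +0 (running 0)
row 1: [2, 64, 0] -> [2, 64, 0]  score +0 (running 0)
row 2: [0, 0, 8] -> [8, 0, 0]  score +0 (running 0)
Board after move:
 2  4  0
 2 64  0
 8  0  0

Answer: 0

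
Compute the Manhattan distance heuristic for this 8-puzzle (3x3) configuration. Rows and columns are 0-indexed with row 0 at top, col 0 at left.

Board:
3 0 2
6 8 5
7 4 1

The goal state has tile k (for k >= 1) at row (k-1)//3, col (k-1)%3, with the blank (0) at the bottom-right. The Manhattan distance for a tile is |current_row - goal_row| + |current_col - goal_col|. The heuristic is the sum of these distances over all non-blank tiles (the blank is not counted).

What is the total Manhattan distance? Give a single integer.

Tile 3: at (0,0), goal (0,2), distance |0-0|+|0-2| = 2
Tile 2: at (0,2), goal (0,1), distance |0-0|+|2-1| = 1
Tile 6: at (1,0), goal (1,2), distance |1-1|+|0-2| = 2
Tile 8: at (1,1), goal (2,1), distance |1-2|+|1-1| = 1
Tile 5: at (1,2), goal (1,1), distance |1-1|+|2-1| = 1
Tile 7: at (2,0), goal (2,0), distance |2-2|+|0-0| = 0
Tile 4: at (2,1), goal (1,0), distance |2-1|+|1-0| = 2
Tile 1: at (2,2), goal (0,0), distance |2-0|+|2-0| = 4
Sum: 2 + 1 + 2 + 1 + 1 + 0 + 2 + 4 = 13

Answer: 13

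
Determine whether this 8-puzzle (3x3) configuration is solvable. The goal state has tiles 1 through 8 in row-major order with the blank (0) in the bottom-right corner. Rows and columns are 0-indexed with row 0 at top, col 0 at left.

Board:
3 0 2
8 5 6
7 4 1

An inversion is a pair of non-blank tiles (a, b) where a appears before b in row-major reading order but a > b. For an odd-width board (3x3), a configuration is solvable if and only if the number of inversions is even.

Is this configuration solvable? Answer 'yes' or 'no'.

Answer: no

Derivation:
Inversions (pairs i<j in row-major order where tile[i] > tile[j] > 0): 15
15 is odd, so the puzzle is not solvable.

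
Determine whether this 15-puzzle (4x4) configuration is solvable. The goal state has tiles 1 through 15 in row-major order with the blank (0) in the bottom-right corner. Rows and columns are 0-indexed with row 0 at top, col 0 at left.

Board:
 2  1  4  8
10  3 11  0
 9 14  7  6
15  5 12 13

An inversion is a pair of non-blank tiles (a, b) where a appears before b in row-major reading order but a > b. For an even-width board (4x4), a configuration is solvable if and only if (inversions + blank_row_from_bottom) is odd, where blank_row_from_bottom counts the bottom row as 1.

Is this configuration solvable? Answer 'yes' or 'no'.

Inversions: 29
Blank is in row 1 (0-indexed from top), which is row 3 counting from the bottom (bottom = 1).
29 + 3 = 32, which is even, so the puzzle is not solvable.

Answer: no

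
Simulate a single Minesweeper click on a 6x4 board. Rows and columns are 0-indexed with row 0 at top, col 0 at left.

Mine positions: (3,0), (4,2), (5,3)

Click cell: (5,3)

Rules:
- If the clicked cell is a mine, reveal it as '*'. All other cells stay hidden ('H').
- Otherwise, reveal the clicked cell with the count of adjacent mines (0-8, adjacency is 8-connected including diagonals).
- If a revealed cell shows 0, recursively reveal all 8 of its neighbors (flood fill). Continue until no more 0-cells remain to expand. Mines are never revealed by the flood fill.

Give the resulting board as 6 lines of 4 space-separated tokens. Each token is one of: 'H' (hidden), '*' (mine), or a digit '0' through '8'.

H H H H
H H H H
H H H H
H H H H
H H H H
H H H *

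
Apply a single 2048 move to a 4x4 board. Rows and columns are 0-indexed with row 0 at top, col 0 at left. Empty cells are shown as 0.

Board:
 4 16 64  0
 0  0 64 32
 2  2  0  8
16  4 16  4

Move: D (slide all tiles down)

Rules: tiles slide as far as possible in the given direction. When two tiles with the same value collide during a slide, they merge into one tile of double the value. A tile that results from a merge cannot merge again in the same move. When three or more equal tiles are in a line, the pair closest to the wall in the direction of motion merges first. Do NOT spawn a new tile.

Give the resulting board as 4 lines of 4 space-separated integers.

Answer:   0   0   0   0
  4  16   0  32
  2   2 128   8
 16   4  16   4

Derivation:
Slide down:
col 0: [4, 0, 2, 16] -> [0, 4, 2, 16]
col 1: [16, 0, 2, 4] -> [0, 16, 2, 4]
col 2: [64, 64, 0, 16] -> [0, 0, 128, 16]
col 3: [0, 32, 8, 4] -> [0, 32, 8, 4]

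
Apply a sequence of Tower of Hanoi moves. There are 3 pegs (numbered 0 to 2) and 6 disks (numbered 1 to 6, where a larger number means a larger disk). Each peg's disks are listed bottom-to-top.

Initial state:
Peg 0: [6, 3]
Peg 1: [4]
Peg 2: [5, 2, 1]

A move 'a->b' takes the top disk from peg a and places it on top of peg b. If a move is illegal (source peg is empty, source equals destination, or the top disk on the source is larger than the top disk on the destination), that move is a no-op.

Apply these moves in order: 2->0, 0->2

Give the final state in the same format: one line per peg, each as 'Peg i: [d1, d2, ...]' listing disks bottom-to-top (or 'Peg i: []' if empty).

Answer: Peg 0: [6, 3]
Peg 1: [4]
Peg 2: [5, 2, 1]

Derivation:
After move 1 (2->0):
Peg 0: [6, 3, 1]
Peg 1: [4]
Peg 2: [5, 2]

After move 2 (0->2):
Peg 0: [6, 3]
Peg 1: [4]
Peg 2: [5, 2, 1]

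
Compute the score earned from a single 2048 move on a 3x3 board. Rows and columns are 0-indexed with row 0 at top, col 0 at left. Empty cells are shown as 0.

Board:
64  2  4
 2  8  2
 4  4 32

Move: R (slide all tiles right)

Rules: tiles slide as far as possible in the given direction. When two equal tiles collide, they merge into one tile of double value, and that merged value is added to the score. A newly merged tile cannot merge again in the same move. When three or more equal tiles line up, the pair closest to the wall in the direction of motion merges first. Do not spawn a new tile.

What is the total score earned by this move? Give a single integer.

Answer: 8

Derivation:
Slide right:
row 0: [64, 2, 4] -> [64, 2, 4]  score +0 (running 0)
row 1: [2, 8, 2] -> [2, 8, 2]  score +0 (running 0)
row 2: [4, 4, 32] -> [0, 8, 32]  score +8 (running 8)
Board after move:
64  2  4
 2  8  2
 0  8 32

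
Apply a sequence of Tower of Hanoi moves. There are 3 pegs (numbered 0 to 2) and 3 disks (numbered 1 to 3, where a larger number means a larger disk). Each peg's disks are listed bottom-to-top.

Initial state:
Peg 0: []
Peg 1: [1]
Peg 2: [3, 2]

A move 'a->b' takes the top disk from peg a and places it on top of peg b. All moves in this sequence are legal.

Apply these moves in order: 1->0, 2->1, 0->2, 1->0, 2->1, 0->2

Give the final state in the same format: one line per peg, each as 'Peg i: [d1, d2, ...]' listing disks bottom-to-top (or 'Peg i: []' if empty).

After move 1 (1->0):
Peg 0: [1]
Peg 1: []
Peg 2: [3, 2]

After move 2 (2->1):
Peg 0: [1]
Peg 1: [2]
Peg 2: [3]

After move 3 (0->2):
Peg 0: []
Peg 1: [2]
Peg 2: [3, 1]

After move 4 (1->0):
Peg 0: [2]
Peg 1: []
Peg 2: [3, 1]

After move 5 (2->1):
Peg 0: [2]
Peg 1: [1]
Peg 2: [3]

After move 6 (0->2):
Peg 0: []
Peg 1: [1]
Peg 2: [3, 2]

Answer: Peg 0: []
Peg 1: [1]
Peg 2: [3, 2]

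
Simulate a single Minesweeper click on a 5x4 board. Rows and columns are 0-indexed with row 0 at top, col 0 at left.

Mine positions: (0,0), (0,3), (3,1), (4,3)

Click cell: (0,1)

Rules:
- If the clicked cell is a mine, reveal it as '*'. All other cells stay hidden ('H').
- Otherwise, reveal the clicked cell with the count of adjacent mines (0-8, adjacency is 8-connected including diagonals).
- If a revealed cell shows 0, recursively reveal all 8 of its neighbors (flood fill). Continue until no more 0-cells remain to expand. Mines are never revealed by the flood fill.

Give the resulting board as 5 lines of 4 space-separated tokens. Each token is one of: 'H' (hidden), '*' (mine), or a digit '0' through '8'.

H 1 H H
H H H H
H H H H
H H H H
H H H H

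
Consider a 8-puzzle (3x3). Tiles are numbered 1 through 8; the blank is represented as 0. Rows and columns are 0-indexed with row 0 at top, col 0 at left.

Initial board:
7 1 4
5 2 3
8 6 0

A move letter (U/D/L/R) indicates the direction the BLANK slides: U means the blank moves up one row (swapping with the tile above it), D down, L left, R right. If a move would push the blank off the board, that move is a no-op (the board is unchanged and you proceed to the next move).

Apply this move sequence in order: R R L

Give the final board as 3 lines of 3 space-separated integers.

Answer: 7 1 4
5 2 3
8 0 6

Derivation:
After move 1 (R):
7 1 4
5 2 3
8 6 0

After move 2 (R):
7 1 4
5 2 3
8 6 0

After move 3 (L):
7 1 4
5 2 3
8 0 6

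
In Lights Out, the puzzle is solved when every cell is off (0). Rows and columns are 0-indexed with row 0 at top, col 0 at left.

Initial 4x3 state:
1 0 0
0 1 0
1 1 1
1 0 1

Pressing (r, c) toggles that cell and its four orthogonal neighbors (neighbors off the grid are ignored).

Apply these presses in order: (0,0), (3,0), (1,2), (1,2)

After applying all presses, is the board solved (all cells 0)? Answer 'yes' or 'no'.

Answer: no

Derivation:
After press 1 at (0,0):
0 1 0
1 1 0
1 1 1
1 0 1

After press 2 at (3,0):
0 1 0
1 1 0
0 1 1
0 1 1

After press 3 at (1,2):
0 1 1
1 0 1
0 1 0
0 1 1

After press 4 at (1,2):
0 1 0
1 1 0
0 1 1
0 1 1

Lights still on: 7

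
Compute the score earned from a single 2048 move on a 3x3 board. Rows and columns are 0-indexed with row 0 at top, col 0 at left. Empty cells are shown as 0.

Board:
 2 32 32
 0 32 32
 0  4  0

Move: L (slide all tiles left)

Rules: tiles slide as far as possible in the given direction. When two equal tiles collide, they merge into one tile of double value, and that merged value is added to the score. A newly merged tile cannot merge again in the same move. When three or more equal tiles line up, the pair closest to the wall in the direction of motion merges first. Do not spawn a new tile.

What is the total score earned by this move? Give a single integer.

Slide left:
row 0: [2, 32, 32] -> [2, 64, 0]  score +64 (running 64)
row 1: [0, 32, 32] -> [64, 0, 0]  score +64 (running 128)
row 2: [0, 4, 0] -> [4, 0, 0]  score +0 (running 128)
Board after move:
 2 64  0
64  0  0
 4  0  0

Answer: 128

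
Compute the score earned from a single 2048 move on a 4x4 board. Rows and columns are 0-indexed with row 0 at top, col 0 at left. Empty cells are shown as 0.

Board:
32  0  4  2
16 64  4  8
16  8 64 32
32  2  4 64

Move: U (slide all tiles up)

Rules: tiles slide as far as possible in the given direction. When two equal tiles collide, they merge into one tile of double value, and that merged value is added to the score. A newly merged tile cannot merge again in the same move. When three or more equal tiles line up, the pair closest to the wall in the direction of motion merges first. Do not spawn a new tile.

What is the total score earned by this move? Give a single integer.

Answer: 40

Derivation:
Slide up:
col 0: [32, 16, 16, 32] -> [32, 32, 32, 0]  score +32 (running 32)
col 1: [0, 64, 8, 2] -> [64, 8, 2, 0]  score +0 (running 32)
col 2: [4, 4, 64, 4] -> [8, 64, 4, 0]  score +8 (running 40)
col 3: [2, 8, 32, 64] -> [2, 8, 32, 64]  score +0 (running 40)
Board after move:
32 64  8  2
32  8 64  8
32  2  4 32
 0  0  0 64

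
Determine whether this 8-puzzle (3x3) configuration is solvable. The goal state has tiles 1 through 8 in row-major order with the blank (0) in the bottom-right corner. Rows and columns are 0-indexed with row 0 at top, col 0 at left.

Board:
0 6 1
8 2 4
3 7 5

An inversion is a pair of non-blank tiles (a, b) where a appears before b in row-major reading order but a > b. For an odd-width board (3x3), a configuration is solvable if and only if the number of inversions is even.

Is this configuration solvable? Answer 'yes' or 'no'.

Inversions (pairs i<j in row-major order where tile[i] > tile[j] > 0): 12
12 is even, so the puzzle is solvable.

Answer: yes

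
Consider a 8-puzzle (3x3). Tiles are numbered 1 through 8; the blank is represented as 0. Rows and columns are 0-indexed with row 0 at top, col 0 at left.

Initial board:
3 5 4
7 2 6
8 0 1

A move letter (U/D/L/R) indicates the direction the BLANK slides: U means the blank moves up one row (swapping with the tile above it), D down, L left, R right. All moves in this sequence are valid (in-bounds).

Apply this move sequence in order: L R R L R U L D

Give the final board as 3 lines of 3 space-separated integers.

After move 1 (L):
3 5 4
7 2 6
0 8 1

After move 2 (R):
3 5 4
7 2 6
8 0 1

After move 3 (R):
3 5 4
7 2 6
8 1 0

After move 4 (L):
3 5 4
7 2 6
8 0 1

After move 5 (R):
3 5 4
7 2 6
8 1 0

After move 6 (U):
3 5 4
7 2 0
8 1 6

After move 7 (L):
3 5 4
7 0 2
8 1 6

After move 8 (D):
3 5 4
7 1 2
8 0 6

Answer: 3 5 4
7 1 2
8 0 6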